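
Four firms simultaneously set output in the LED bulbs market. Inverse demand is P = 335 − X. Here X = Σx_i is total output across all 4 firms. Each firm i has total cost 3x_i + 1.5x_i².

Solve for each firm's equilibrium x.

A representative firm's profit is π_i = x_i(335 − X) − 3x_i − 1.5x_i², with X = x_i + Σ_{j≠i} x_j.
First-order condition: 332 − 5x_i − Σ_{j≠i} x_j = 0.
With identical firms, set every x_j = x: then 332 − 5x − 3x = 0, i.e. x = 332/8 = 41.5.

41.5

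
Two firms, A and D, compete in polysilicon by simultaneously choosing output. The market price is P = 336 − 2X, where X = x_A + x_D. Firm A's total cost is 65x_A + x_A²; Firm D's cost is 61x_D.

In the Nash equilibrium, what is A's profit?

Firm A's profit: π = x_A(336 − 2(x_A + x_D)) − 65x_A − x_A².
∂π/∂x_A = 271 − 6x_A − 2x_D = 0, so x_A = 271/6 − (1/3)x_D.
For D: ∂π/∂x_D = 275 − 4x_D − 2x_A = 0 ⇒ x_D = 68.75 − 0.5x_A.
Substituting the second reaction function into the first: x_A = 271/6 − (1/3)(68.75 − 0.5x_A), which gives (5/6)x_A = 22.25 ⇒ x_A = 26.7.
Then x_D = 68.75 − 0.5·26.7 = 55.4.
Price P = 336 − 2·82.1 = 171.8.
A's profit: (171.8 − 65)·26.7 − (26.7)² = 2138.67.

2138.67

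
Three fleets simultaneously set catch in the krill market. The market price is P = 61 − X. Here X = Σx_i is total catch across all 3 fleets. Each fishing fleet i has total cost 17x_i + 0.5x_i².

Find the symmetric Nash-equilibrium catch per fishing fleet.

8.8

A representative fishing fleet's profit is π_i = x_i(61 − X) − 17x_i − 0.5x_i², with X = x_i + Σ_{j≠i} x_j.
First-order condition: 44 − 3x_i − Σ_{j≠i} x_j = 0.
In a symmetric equilibrium every fishing fleet chooses the same x, so Σ_{j≠i} x_j = 2x. The condition becomes 44 − 5x = 0, giving x = 44/5 = 8.8.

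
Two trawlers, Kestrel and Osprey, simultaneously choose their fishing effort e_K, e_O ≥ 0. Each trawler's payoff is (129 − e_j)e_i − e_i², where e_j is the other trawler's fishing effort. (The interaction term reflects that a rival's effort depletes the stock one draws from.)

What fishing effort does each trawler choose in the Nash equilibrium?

Kestrel's payoff is (129 − e_O)e_K − e_K².
∂π/∂e_K = 129 − e_O − 2e_K = 0, so e_K = 64.5 − 0.5e_O.
Setting e_K = e_O in the reaction function: e_K = 64.5 − 0.5e_K, so e_K = 64.5 / 1.5 = 43.

43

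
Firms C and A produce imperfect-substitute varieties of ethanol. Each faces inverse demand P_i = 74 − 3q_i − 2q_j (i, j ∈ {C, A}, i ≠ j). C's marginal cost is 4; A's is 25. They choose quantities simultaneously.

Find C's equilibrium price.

Firm C's profit: π = q_C(74 − 3q_C − 2q_A) − 4q_C.
∂π/∂q_C = 70 − 6q_C − 2q_A = 0 ⇒ q_C = 35/3 − (1/3)q_A.
Similarly q_A = 49/6 − (1/3)q_C.
Plugging q_A into C's best response: q_C = 35/3 − (1/3)(49/6 − (1/3)q_C) ⇒ (8/9)q_C = 161/18, so q_C = 10.0625.
Then q_A = 49/6 − (1/3)·10.0625 = 4.8125.
P_C = 74 − 3·10.0625 − 2·4.8125 = 34.1875.

34.1875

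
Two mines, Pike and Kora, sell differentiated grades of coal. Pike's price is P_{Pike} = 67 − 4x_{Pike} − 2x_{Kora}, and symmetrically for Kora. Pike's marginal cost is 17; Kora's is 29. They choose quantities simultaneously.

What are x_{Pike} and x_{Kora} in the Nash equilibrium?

Mine Pike's profit: π = x_{Pike}(67 − 4x_{Pike} − 2x_{Kora}) − 17x_{Pike}.
∂π/∂x_{Pike} = 50 − 8x_{Pike} − 2x_{Kora} = 0 ⇒ x_{Pike} = 6.25 − 0.25x_{Kora}.
Similarly x_{Kora} = 4.75 − 0.25x_{Pike}.
Plugging x_{Kora} into Pike's best response: x_{Pike} = 6.25 − 0.25(4.75 − 0.25x_{Pike}) ⇒ 0.9375x_{Pike} = 5.0625, so x_{Pike} = 5.4.
Then x_{Kora} = 4.75 − 0.25·5.4 = 3.4.

5.4, 3.4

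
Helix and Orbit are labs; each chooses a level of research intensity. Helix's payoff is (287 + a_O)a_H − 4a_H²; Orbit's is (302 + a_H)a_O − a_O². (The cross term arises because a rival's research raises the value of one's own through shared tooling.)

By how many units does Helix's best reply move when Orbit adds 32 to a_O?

4

Expanding Helix's payoff: 287a_H + a_Oa_H − 4a_H².
∂π/∂a_H = 287 + a_O − 8a_H = 0, so a_H = 35.875 + 0.125a_O.
The reaction-function slope is 0.125, so a 32-unit rise in a_O moves a_H by 0.125 × 32 = 4. Helix's best response rises — the actions are strategic complements.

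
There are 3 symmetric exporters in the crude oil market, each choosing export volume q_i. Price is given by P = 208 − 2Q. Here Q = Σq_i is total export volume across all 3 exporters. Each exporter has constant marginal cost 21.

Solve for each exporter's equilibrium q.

A representative exporter's profit is π_i = q_i(208 − 2Q) − 21q_i, with Q = q_i + Σ_{j≠i} q_j.
First-order condition: 187 − 4q_i − 2Σ_{j≠i} q_j = 0.
Imposing symmetry (q_j = q for all j) turns Σ_{j≠i} q_j into 2q, so 187 = 8q and q = 23.375.

23.375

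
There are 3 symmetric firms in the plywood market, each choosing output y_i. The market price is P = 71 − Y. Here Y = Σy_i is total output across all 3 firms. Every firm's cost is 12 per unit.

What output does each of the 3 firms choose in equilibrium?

14.75

A representative firm's profit is π_i = y_i(71 − Y) − 12y_i, with Y = y_i + Σ_{j≠i} y_j.
First-order condition: 59 − 2y_i − Σ_{j≠i} y_j = 0.
In a symmetric equilibrium every firm chooses the same y, so Σ_{j≠i} y_j = 2y. The condition becomes 59 − 4y = 0, giving y = 59/4 = 14.75.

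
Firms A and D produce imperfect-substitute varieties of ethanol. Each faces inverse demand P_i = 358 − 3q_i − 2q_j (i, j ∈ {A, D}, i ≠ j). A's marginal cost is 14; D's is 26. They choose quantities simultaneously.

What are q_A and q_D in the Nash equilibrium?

Firm A's profit: π = q_A(358 − 3q_A − 2q_D) − 14q_A.
∂π/∂q_A = 344 − 6q_A − 2q_D = 0 ⇒ q_A = 172/3 − (1/3)q_D.
Similarly q_D = 166/3 − (1/3)q_A.
Plugging q_D into A's best response: q_A = 172/3 − (1/3)(166/3 − (1/3)q_A) ⇒ (8/9)q_A = 350/9, so q_A = 43.75.
Then q_D = 166/3 − (1/3)·43.75 = 40.75.

43.75, 40.75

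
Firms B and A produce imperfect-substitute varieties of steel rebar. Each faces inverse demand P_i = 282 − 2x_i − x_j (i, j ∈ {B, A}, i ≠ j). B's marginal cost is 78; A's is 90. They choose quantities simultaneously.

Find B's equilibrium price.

161.2

Firm B's profit: π = x_B(282 − 2x_B − x_A) − 78x_B.
∂π/∂x_B = 204 − 4x_B − x_A = 0 ⇒ x_B = 51 − 0.25x_A.
Similarly x_A = 48 − 0.25x_B.
Substituting the second reaction function into the first: x_B = 51 − 0.25(48 − 0.25x_B), which gives 0.9375x_B = 39 ⇒ x_B = 41.6.
Then x_A = 48 − 0.25·41.6 = 37.6.
P_B = 282 − 2·41.6 − 37.6 = 161.2.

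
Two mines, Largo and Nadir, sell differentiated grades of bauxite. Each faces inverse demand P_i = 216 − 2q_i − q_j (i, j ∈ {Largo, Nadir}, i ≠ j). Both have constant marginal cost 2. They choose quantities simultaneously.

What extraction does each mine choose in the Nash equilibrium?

Mine Largo's profit: π = q_{Largo}(216 − 2q_{Largo} − q_{Nadir}) − 2q_{Largo}.
∂π/∂q_{Largo} = 214 − 4q_{Largo} − q_{Nadir} = 0 ⇒ q_{Largo} = 53.5 − 0.25q_{Nadir}.
By symmetry q_{Nadir} = q_{Largo}; substituting into the reaction function, 1.25q_{Largo} = 53.5 and q_{Largo} = 42.8.

42.8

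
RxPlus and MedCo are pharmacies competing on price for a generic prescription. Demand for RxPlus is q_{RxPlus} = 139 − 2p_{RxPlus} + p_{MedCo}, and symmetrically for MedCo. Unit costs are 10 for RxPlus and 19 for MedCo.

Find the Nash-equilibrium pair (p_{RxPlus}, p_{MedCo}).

54.2, 57.8

RxPlus's profit: π = (p_{RxPlus} − 10)(139 − 2p_{RxPlus} + p_{MedCo}).
∂π/∂p_{RxPlus} = 159 − 4p_{RxPlus} + p_{MedCo} = 0 ⇒ p_{RxPlus} = 39.75 + 0.25p_{MedCo}.
Similarly p_{MedCo} = 44.25 + 0.25p_{RxPlus}.
Solving the two reaction functions simultaneously: (1 − (0.25)(0.25))p_{RxPlus} = 39.75 + 0.25·44.25, so 0.9375p_{RxPlus} = 50.8125 and p_{RxPlus} = 54.2.
Then p_{MedCo} = 44.25 + 0.25·54.2 = 57.8.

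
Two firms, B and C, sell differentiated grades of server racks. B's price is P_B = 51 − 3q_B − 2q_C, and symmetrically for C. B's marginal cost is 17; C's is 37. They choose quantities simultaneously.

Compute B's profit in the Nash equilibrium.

Firm B's profit: π = q_B(51 − 3q_B − 2q_C) − 17q_B.
∂π/∂q_B = 34 − 6q_B − 2q_C = 0 ⇒ q_B = 17/3 − (1/3)q_C.
Similarly q_C = 7/3 − (1/3)q_B.
Plugging q_C into B's best response: q_B = 17/3 − (1/3)(7/3 − (1/3)q_B) ⇒ (8/9)q_B = 44/9, so q_B = 5.5.
Then q_C = 7/3 − (1/3)·5.5 = 0.5.
P_B = 51 − 3·5.5 − 2·0.5 = 33.5.
Profit = (33.5 − 17)·5.5 = 90.75.

90.75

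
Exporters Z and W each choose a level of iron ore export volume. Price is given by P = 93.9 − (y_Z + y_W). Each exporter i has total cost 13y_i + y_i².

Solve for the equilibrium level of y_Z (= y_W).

16.18

Exporter Z's profit: π = y_Z(93.9 − (y_Z + y_W)) − 13y_Z − y_Z².
∂π/∂y_Z = 80.9 − 4y_Z − y_W = 0, so y_Z = 20.225 − 0.25y_W.
Setting y_Z = y_W in the reaction function: y_Z = 20.225 − 0.25y_Z, so y_Z = 20.225 / 1.25 = 16.18.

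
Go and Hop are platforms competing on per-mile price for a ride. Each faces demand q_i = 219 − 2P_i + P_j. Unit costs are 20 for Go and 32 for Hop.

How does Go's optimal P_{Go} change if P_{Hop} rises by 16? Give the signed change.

4

Go's profit: π = (P_{Go} − 20)(219 − 2P_{Go} + P_{Hop}).
∂π/∂P_{Go} = 259 − 4P_{Go} + P_{Hop} = 0 ⇒ P_{Go} = 64.75 + 0.25P_{Hop}.
The reaction-function slope is 0.25, so a 16-unit rise in P_{Hop} moves P_{Go} by 0.25 × 16 = 4. Go's best response rises — the actions are strategic complements.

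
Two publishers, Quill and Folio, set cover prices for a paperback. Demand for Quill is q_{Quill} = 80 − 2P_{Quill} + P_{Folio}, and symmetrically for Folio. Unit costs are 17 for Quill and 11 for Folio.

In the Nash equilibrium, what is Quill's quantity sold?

40.4

Quill's profit: π = (P_{Quill} − 17)(80 − 2P_{Quill} + P_{Folio}).
∂π/∂P_{Quill} = 114 − 4P_{Quill} + P_{Folio} = 0 ⇒ P_{Quill} = 28.5 + 0.25P_{Folio}.
Similarly P_{Folio} = 25.5 + 0.25P_{Quill}.
Solving the two reaction functions simultaneously: (1 − (0.25)(0.25))P_{Quill} = 28.5 + 0.25·25.5, so 0.9375P_{Quill} = 34.875 and P_{Quill} = 37.2.
Then P_{Folio} = 25.5 + 0.25·37.2 = 34.8.
q_{Quill} = 80 − 2·37.2 + 34.8 = 40.4.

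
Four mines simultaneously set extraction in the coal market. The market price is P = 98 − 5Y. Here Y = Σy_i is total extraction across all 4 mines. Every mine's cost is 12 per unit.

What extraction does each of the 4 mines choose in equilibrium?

3.44

A representative mine's profit is π_i = y_i(98 − 5Y) − 12y_i, with Y = y_i + Σ_{j≠i} y_j.
First-order condition: 86 − 10y_i − 5Σ_{j≠i} y_j = 0.
Imposing symmetry (y_j = y for all j) turns Σ_{j≠i} y_j into 3y, so 86 = 25y and y = 3.44.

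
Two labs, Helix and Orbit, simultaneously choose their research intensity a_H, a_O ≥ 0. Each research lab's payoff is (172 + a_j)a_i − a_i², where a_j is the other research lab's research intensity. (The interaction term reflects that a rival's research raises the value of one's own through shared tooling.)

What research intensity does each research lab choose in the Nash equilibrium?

Helix's payoff is (172 + a_O)a_H − a_H².
∂π/∂a_H = 172 + a_O − 2a_H = 0, so a_H = 86 + 0.5a_O.
Setting a_H = a_O in the reaction function: a_H = 86 + 0.5a_H, so a_H = 86 / 0.5 = 172.

172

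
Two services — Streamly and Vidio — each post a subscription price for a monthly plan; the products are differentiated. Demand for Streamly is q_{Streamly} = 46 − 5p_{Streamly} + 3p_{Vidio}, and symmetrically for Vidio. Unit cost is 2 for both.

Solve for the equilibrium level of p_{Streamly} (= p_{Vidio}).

8

Streamly's profit: π = (p_{Streamly} − 2)(46 − 5p_{Streamly} + 3p_{Vidio}).
∂π/∂p_{Streamly} = 56 − 10p_{Streamly} + 3p_{Vidio} = 0 ⇒ p_{Streamly} = 5.6 + 0.3p_{Vidio}.
The game is symmetric, so in equilibrium p_{Vidio} = p_{Streamly}: the reaction function gives 0.7p_{Streamly} = 5.6, hence p_{Streamly} = 8.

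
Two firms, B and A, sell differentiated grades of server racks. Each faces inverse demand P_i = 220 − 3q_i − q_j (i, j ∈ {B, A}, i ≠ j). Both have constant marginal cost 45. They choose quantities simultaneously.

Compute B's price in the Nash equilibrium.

120

Firm B's profit: π = q_B(220 − 3q_B − q_A) − 45q_B.
∂π/∂q_B = 175 − 6q_B − q_A = 0 ⇒ q_B = 175/6 − (1/6)q_A.
The game is symmetric, so in equilibrium q_A = q_B: the reaction function gives (7/6)q_B = 175/6, hence q_B = 25.
P_B = 220 − 3·25 − 25 = 120.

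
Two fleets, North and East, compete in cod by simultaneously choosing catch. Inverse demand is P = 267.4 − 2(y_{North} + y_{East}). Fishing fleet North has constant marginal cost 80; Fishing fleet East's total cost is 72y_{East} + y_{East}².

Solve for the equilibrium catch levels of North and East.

36.68, 20.34

Fishing fleet North's profit: π = y_{North}(267.4 − 2(y_{North} + y_{East})) − 80y_{North}.
∂π/∂y_{North} = 187.4 − 4y_{North} − 2y_{East} = 0, so y_{North} = 46.85 − 0.5y_{East}.
For East: ∂π/∂y_{East} = 195.4 − 6y_{East} − 2y_{North} = 0 ⇒ y_{East} = 977/30 − (1/3)y_{North}.
Substituting the second reaction function into the first: y_{North} = 46.85 − 0.5(977/30 − (1/3)y_{North}), which gives (5/6)y_{North} = 917/30 ⇒ y_{North} = 36.68.
Then y_{East} = 977/30 − (1/3)·36.68 = 20.34.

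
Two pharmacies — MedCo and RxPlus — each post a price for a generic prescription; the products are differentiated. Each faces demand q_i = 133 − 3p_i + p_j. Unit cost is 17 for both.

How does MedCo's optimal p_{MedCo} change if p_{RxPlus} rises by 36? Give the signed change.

MedCo's profit: π = (p_{MedCo} − 17)(133 − 3p_{MedCo} + p_{RxPlus}).
∂π/∂p_{MedCo} = 184 − 6p_{MedCo} + p_{RxPlus} = 0 ⇒ p_{MedCo} = 92/3 + (1/6)p_{RxPlus}.
The reaction-function slope is 1/6, so a 36-unit rise in p_{RxPlus} moves p_{MedCo} by 1/6 × 36 = 6. MedCo's best response rises — the actions are strategic complements.

6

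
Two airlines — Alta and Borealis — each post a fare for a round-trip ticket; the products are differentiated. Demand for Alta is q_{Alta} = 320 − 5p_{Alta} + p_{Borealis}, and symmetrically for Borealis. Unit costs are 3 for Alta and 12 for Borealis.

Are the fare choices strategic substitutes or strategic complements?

Alta's profit: π = (p_{Alta} − 3)(320 − 5p_{Alta} + p_{Borealis}).
∂π/∂p_{Alta} = 335 − 10p_{Alta} + p_{Borealis} = 0 ⇒ p_{Alta} = 33.5 + 0.1p_{Borealis}.
The best-response slope dp_{Alta}/dp_{Borealis} = 0.1 > 0: the reaction function is upward-sloping, so the choices are strategic complements.

strategic complements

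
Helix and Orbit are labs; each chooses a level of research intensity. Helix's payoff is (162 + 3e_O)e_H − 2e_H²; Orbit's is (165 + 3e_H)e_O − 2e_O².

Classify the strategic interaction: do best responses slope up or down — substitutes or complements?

Expanding Helix's payoff: 162e_H + 3e_Oe_H − 2e_H².
∂π/∂e_H = 162 + 3e_O − 4e_H = 0, so e_H = 40.5 + 0.75e_O.
The best-response slope de_H/de_O = 0.75 > 0: the reaction function is upward-sloping, so the choices are strategic complements.

strategic complements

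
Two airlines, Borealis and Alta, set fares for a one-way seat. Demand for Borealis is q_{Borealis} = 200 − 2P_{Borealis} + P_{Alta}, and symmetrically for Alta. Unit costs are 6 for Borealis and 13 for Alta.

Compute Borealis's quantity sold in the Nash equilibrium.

131.2

Borealis's profit: π = (P_{Borealis} − 6)(200 − 2P_{Borealis} + P_{Alta}).
∂π/∂P_{Borealis} = 212 − 4P_{Borealis} + P_{Alta} = 0 ⇒ P_{Borealis} = 53 + 0.25P_{Alta}.
Similarly P_{Alta} = 56.5 + 0.25P_{Borealis}.
Solving the two reaction functions simultaneously: (1 − (0.25)(0.25))P_{Borealis} = 53 + 0.25·56.5, so 0.9375P_{Borealis} = 67.125 and P_{Borealis} = 71.6.
Then P_{Alta} = 56.5 + 0.25·71.6 = 74.4.
q_{Borealis} = 200 − 2·71.6 + 74.4 = 131.2.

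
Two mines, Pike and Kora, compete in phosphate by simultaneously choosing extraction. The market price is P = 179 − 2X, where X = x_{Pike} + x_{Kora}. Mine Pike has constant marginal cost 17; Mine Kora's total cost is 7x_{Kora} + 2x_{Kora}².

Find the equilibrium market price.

85

Mine Pike's profit: π = x_{Pike}(179 − 2(x_{Pike} + x_{Kora})) − 17x_{Pike}.
∂π/∂x_{Pike} = 162 − 4x_{Pike} − 2x_{Kora} = 0, so x_{Pike} = 40.5 − 0.5x_{Kora}.
For Kora: ∂π/∂x_{Kora} = 172 − 8x_{Kora} − 2x_{Pike} = 0 ⇒ x_{Kora} = 21.5 − 0.25x_{Pike}.
Plugging x_{Kora} into Pike's best response: x_{Pike} = 40.5 − 0.5(21.5 − 0.25x_{Pike}) ⇒ 0.875x_{Pike} = 29.75, so x_{Pike} = 34.
Then x_{Kora} = 21.5 − 0.25·34 = 13.
Equilibrium price: P = 179 − 2·47 = 85.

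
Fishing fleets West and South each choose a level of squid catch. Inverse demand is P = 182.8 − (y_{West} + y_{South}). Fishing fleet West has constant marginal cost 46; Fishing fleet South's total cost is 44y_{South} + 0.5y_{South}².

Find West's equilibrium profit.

Fishing fleet West's profit: π = y_{West}(182.8 − (y_{West} + y_{South})) − 46y_{West}.
∂π/∂y_{West} = 136.8 − 2y_{West} − y_{South} = 0, so y_{West} = 68.4 − 0.5y_{South}.
For South: ∂π/∂y_{South} = 138.8 − 3y_{South} − y_{West} = 0 ⇒ y_{South} = 694/15 − (1/3)y_{West}.
Solving the two reaction functions simultaneously: (1 − (−0.5)(−1/3))y_{West} = 68.4 − 0.5·(694/15), so (5/6)y_{West} = 679/15 and y_{West} = 54.32.
Then y_{South} = 694/15 − (1/3)·54.32 = 28.16.
Price P = 182.8 − 82.48 = 100.32.
West's profit: (100.32 − 46)·54.32 = 2950.6624.

2950.6624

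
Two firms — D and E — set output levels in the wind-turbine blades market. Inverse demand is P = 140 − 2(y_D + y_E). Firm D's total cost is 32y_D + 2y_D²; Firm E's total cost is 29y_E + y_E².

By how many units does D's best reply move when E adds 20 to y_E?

-5

Firm D's profit: π = y_D(140 − 2(y_D + y_E)) − 32y_D − 2y_D².
∂π/∂y_D = 108 − 8y_D − 2y_E = 0, so y_D = 13.5 − 0.25y_E.
The reaction-function slope is −0.25, so a 20-unit rise in y_E moves y_D by −0.25 × 20 = −5. D's best response falls — the actions are strategic substitutes.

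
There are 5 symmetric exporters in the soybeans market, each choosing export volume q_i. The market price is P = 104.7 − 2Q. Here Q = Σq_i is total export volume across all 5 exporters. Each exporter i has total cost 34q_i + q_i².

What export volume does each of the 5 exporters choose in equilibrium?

A representative exporter's profit is π_i = q_i(104.7 − 2Q) − 34q_i − q_i², with Q = q_i + Σ_{j≠i} q_j.
First-order condition: 70.7 − 6q_i − 2Σ_{j≠i} q_j = 0.
Imposing symmetry (q_j = q for all j) turns Σ_{j≠i} q_j into 4q, so 70.7 = 14q and q = 5.05.

5.05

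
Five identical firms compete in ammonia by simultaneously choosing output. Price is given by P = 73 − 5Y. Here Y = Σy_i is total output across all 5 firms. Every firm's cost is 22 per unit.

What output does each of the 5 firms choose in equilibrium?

A representative firm's profit is π_i = y_i(73 − 5Y) − 22y_i, with Y = y_i + Σ_{j≠i} y_j.
First-order condition: 51 − 10y_i − 5Σ_{j≠i} y_j = 0.
In a symmetric equilibrium every firm chooses the same y, so Σ_{j≠i} y_j = 4y. The condition becomes 51 − 30y = 0, giving y = 51/30 = 1.7.

1.7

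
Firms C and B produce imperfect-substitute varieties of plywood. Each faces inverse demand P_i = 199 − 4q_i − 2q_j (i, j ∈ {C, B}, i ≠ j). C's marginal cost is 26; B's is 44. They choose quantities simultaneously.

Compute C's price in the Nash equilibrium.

97.6

Firm C's profit: π = q_C(199 − 4q_C − 2q_B) − 26q_C.
∂π/∂q_C = 173 − 8q_C − 2q_B = 0 ⇒ q_C = 21.625 − 0.25q_B.
Similarly q_B = 19.375 − 0.25q_C.
Substituting the second reaction function into the first: q_C = 21.625 − 0.25(19.375 − 0.25q_C), which gives 0.9375q_C = 537/32 ⇒ q_C = 17.9.
Then q_B = 19.375 − 0.25·17.9 = 14.9.
P_C = 199 − 4·17.9 − 2·14.9 = 97.6.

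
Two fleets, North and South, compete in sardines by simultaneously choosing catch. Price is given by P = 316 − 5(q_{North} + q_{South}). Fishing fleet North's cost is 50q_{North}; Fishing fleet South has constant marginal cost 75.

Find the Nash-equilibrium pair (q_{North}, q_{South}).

19.4, 14.4

Fishing fleet North's profit: π = q_{North}(316 − 5(q_{North} + q_{South})) − 50q_{North}.
∂π/∂q_{North} = 266 − 10q_{North} − 5q_{South} = 0, so q_{North} = 26.6 − 0.5q_{South}.
By the same steps for South: q_{South} = 24.1 − 0.5q_{North}.
Substituting the second reaction function into the first: q_{North} = 26.6 − 0.5(24.1 − 0.5q_{North}), which gives 0.75q_{North} = 14.55 ⇒ q_{North} = 19.4.
Then q_{South} = 24.1 − 0.5·19.4 = 14.4.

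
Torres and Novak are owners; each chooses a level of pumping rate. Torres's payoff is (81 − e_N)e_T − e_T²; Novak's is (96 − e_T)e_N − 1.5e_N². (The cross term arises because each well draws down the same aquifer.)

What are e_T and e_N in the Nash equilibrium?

29.4, 22.2

Expanding Torres's payoff: 81e_T − e_Ne_T − e_T².
∂π/∂e_T = 81 − e_N − 2e_T = 0, so e_T = 40.5 − 0.5e_N.
Likewise for Novak: e_N = 32 − (1/3)e_T.
Substituting the second reaction function into the first: e_T = 40.5 − 0.5(32 − (1/3)e_T), which gives (5/6)e_T = 24.5 ⇒ e_T = 29.4.
Then e_N = 32 − (1/3)·29.4 = 22.2.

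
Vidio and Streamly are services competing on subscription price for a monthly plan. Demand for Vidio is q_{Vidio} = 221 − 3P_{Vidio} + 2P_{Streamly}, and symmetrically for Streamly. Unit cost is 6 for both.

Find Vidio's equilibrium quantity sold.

Vidio's profit: π = (P_{Vidio} − 6)(221 − 3P_{Vidio} + 2P_{Streamly}).
∂π/∂P_{Vidio} = 239 − 6P_{Vidio} + 2P_{Streamly} = 0 ⇒ P_{Vidio} = 239/6 + (1/3)P_{Streamly}.
The game is symmetric, so in equilibrium P_{Streamly} = P_{Vidio}: the reaction function gives (2/3)P_{Vidio} = 239/6, hence P_{Vidio} = 59.75.
q_{Vidio} = 221 − 3·59.75 + 2·59.75 = 161.25.

161.25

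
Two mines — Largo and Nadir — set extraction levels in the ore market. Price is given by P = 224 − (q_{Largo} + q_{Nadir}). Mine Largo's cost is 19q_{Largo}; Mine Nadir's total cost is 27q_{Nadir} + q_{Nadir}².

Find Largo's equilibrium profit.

Mine Largo's profit: π = q_{Largo}(224 − (q_{Largo} + q_{Nadir})) − 19q_{Largo}.
∂π/∂q_{Largo} = 205 − 2q_{Largo} − q_{Nadir} = 0, so q_{Largo} = 102.5 − 0.5q_{Nadir}.
For Nadir: ∂π/∂q_{Nadir} = 197 − 4q_{Nadir} − q_{Largo} = 0 ⇒ q_{Nadir} = 49.25 − 0.25q_{Largo}.
Solving the two reaction functions simultaneously: (1 − (−0.5)(−0.25))q_{Largo} = 102.5 − 0.5·49.25, so 0.875q_{Largo} = 77.875 and q_{Largo} = 89.
Then q_{Nadir} = 49.25 − 0.25·89 = 27.
Price P = 224 − 116 = 108.
Largo's profit: (108 − 19)·89 = 7921.

7921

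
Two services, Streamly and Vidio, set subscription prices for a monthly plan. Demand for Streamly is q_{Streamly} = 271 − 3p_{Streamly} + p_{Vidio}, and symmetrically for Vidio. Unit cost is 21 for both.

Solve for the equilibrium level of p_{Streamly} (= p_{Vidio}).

Streamly's profit: π = (p_{Streamly} − 21)(271 − 3p_{Streamly} + p_{Vidio}).
∂π/∂p_{Streamly} = 334 − 6p_{Streamly} + p_{Vidio} = 0 ⇒ p_{Streamly} = 167/3 + (1/6)p_{Vidio}.
The game is symmetric, so in equilibrium p_{Vidio} = p_{Streamly}: the reaction function gives (5/6)p_{Streamly} = 167/3, hence p_{Streamly} = 66.8.

66.8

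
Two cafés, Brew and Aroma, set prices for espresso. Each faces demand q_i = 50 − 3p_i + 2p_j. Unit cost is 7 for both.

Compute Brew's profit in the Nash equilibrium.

Brew's profit: π = (p_{Brew} − 7)(50 − 3p_{Brew} + 2p_{Aroma}).
∂π/∂p_{Brew} = 71 − 6p_{Brew} + 2p_{Aroma} = 0 ⇒ p_{Brew} = 71/6 + (1/3)p_{Aroma}.
The game is symmetric, so in equilibrium p_{Aroma} = p_{Brew}: the reaction function gives (2/3)p_{Brew} = 71/6, hence p_{Brew} = 17.75.
q_{Brew} = 50 − 3·17.75 + 2·17.75 = 32.25.
Profit = (17.75 − 7)·32.25 = 346.6875.

346.6875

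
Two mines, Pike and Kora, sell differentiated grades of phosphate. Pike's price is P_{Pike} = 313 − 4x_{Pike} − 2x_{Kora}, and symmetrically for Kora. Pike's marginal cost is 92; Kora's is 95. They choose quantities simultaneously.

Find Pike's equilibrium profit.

1971.36

Mine Pike's profit: π = x_{Pike}(313 − 4x_{Pike} − 2x_{Kora}) − 92x_{Pike}.
∂π/∂x_{Pike} = 221 − 8x_{Pike} − 2x_{Kora} = 0 ⇒ x_{Pike} = 27.625 − 0.25x_{Kora}.
Similarly x_{Kora} = 27.25 − 0.25x_{Pike}.
Solving the two reaction functions simultaneously: (1 − (−0.25)(−0.25))x_{Pike} = 27.625 − 0.25·27.25, so 0.9375x_{Pike} = 20.8125 and x_{Pike} = 22.2.
Then x_{Kora} = 27.25 − 0.25·22.2 = 21.7.
P_{Pike} = 313 − 4·22.2 − 2·21.7 = 180.8.
Profit = (180.8 − 92)·22.2 = 1971.36.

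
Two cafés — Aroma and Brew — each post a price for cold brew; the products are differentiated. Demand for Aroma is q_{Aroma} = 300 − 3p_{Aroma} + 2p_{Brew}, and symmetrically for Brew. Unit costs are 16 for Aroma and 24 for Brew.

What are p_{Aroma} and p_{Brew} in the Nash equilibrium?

Aroma's profit: π = (p_{Aroma} − 16)(300 − 3p_{Aroma} + 2p_{Brew}).
∂π/∂p_{Aroma} = 348 − 6p_{Aroma} + 2p_{Brew} = 0 ⇒ p_{Aroma} = 58 + (1/3)p_{Brew}.
Similarly p_{Brew} = 62 + (1/3)p_{Aroma}.
Plugging p_{Brew} into Aroma's best response: p_{Aroma} = 58 + (1/3)(62 + (1/3)p_{Aroma}) ⇒ (8/9)p_{Aroma} = 236/3, so p_{Aroma} = 88.5.
Then p_{Brew} = 62 + (1/3)·88.5 = 91.5.

88.5, 91.5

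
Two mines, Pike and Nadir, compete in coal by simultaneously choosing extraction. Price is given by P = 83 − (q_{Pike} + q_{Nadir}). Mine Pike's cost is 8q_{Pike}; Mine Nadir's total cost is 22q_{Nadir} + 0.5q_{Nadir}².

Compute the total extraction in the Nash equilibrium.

Mine Pike's profit: π = q_{Pike}(83 − (q_{Pike} + q_{Nadir})) − 8q_{Pike}.
∂π/∂q_{Pike} = 75 − 2q_{Pike} − q_{Nadir} = 0, so q_{Pike} = 37.5 − 0.5q_{Nadir}.
For Nadir: ∂π/∂q_{Nadir} = 61 − 3q_{Nadir} − q_{Pike} = 0 ⇒ q_{Nadir} = 61/3 − (1/3)q_{Pike}.
Plugging q_{Nadir} into Pike's best response: q_{Pike} = 37.5 − 0.5(61/3 − (1/3)q_{Pike}) ⇒ (5/6)q_{Pike} = 82/3, so q_{Pike} = 32.8.
Then q_{Nadir} = 61/3 − (1/3)·32.8 = 9.4.
Total extraction: 32.8 + 9.4 = 42.2.

42.2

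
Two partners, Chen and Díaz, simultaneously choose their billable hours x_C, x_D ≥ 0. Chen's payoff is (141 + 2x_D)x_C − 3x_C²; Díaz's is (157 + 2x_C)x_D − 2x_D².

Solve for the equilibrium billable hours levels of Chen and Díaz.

Expanding Chen's payoff: 141x_C + 2x_Dx_C − 3x_C².
∂π/∂x_C = 141 + 2x_D − 6x_C = 0, so x_C = 23.5 + (1/3)x_D.
Likewise for Díaz: x_D = 39.25 + 0.5x_C.
Plugging x_D into Chen's best response: x_C = 23.5 + (1/3)(39.25 + 0.5x_C) ⇒ (5/6)x_C = 439/12, so x_C = 43.9.
Then x_D = 39.25 + 0.5·43.9 = 61.2.

43.9, 61.2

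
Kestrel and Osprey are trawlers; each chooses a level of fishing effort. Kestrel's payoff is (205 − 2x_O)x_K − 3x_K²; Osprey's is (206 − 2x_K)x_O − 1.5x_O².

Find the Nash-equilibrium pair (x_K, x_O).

14.5, 59

Expanding Kestrel's payoff: 205x_K − 2x_Ox_K − 3x_K².
∂π/∂x_K = 205 − 2x_O − 6x_K = 0, so x_K = 205/6 − (1/3)x_O.
Likewise for Osprey: x_O = 206/3 − (2/3)x_K.
Solving the two reaction functions simultaneously: (1 − (−1/3)(−2/3))x_K = 205/6 − (1/3)·(206/3), so (7/9)x_K = 203/18 and x_K = 14.5.
Then x_O = 206/3 − (2/3)·14.5 = 59.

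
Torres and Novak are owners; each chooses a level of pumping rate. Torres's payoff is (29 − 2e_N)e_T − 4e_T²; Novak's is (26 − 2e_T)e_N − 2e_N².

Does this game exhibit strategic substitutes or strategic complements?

Expanding Torres's payoff: 29e_T − 2e_Ne_T − 4e_T².
∂π/∂e_T = 29 − 2e_N − 8e_T = 0, so e_T = 3.625 − 0.25e_N.
The best-response slope de_T/de_N = −0.25 < 0: the reaction function is downward-sloping, so the choices are strategic substitutes.

strategic substitutes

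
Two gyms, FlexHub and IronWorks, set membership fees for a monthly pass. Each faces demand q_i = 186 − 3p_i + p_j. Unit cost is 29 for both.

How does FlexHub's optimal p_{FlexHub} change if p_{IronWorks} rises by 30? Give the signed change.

FlexHub's profit: π = (p_{FlexHub} − 29)(186 − 3p_{FlexHub} + p_{IronWorks}).
∂π/∂p_{FlexHub} = 273 − 6p_{FlexHub} + p_{IronWorks} = 0 ⇒ p_{FlexHub} = 45.5 + (1/6)p_{IronWorks}.
The reaction-function slope is 1/6, so a 30-unit rise in p_{IronWorks} moves p_{FlexHub} by 1/6 × 30 = 5. FlexHub's best response rises — the actions are strategic complements.

5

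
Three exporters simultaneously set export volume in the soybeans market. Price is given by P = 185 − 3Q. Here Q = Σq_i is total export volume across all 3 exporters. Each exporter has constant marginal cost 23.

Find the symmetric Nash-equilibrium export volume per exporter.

13.5

A representative exporter's profit is π_i = q_i(185 − 3Q) − 23q_i, with Q = q_i + Σ_{j≠i} q_j.
First-order condition: 162 − 6q_i − 3Σ_{j≠i} q_j = 0.
Imposing symmetry (q_j = q for all j) turns Σ_{j≠i} q_j into 2q, so 162 = 12q and q = 13.5.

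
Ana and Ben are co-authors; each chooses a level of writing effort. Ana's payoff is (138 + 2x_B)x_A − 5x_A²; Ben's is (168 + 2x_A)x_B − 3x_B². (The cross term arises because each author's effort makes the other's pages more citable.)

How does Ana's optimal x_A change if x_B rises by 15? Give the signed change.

3

Expanding Ana's payoff: 138x_A + 2x_Bx_A − 5x_A².
∂π/∂x_A = 138 + 2x_B − 10x_A = 0, so x_A = 13.8 + 0.2x_B.
The reaction-function slope is 0.2, so a 15-unit rise in x_B moves x_A by 0.2 × 15 = 3. Ana's best response rises — the actions are strategic complements.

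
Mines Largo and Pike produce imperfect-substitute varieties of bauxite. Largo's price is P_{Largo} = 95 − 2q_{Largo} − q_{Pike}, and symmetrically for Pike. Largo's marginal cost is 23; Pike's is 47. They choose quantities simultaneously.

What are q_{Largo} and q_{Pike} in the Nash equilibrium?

Mine Largo's profit: π = q_{Largo}(95 − 2q_{Largo} − q_{Pike}) − 23q_{Largo}.
∂π/∂q_{Largo} = 72 − 4q_{Largo} − q_{Pike} = 0 ⇒ q_{Largo} = 18 − 0.25q_{Pike}.
Similarly q_{Pike} = 12 − 0.25q_{Largo}.
Plugging q_{Pike} into Largo's best response: q_{Largo} = 18 − 0.25(12 − 0.25q_{Largo}) ⇒ 0.9375q_{Largo} = 15, so q_{Largo} = 16.
Then q_{Pike} = 12 − 0.25·16 = 8.

16, 8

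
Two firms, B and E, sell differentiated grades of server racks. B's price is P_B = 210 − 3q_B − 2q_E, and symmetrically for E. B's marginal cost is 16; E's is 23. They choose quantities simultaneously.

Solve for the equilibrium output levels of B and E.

24.6875, 22.9375

Firm B's profit: π = q_B(210 − 3q_B − 2q_E) − 16q_B.
∂π/∂q_B = 194 − 6q_B − 2q_E = 0 ⇒ q_B = 97/3 − (1/3)q_E.
Similarly q_E = 187/6 − (1/3)q_B.
Solving the two reaction functions simultaneously: (1 − (−1/3)(−1/3))q_B = 97/3 − (1/3)·(187/6), so (8/9)q_B = 395/18 and q_B = 24.6875.
Then q_E = 187/6 − (1/3)·24.6875 = 22.9375.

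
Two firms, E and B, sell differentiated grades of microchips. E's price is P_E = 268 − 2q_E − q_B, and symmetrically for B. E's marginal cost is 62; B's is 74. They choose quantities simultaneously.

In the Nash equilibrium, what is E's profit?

Firm E's profit: π = q_E(268 − 2q_E − q_B) − 62q_E.
∂π/∂q_E = 206 − 4q_E − q_B = 0 ⇒ q_E = 51.5 − 0.25q_B.
Similarly q_B = 48.5 − 0.25q_E.
Solving the two reaction functions simultaneously: (1 − (−0.25)(−0.25))q_E = 51.5 − 0.25·48.5, so 0.9375q_E = 39.375 and q_E = 42.
Then q_B = 48.5 − 0.25·42 = 38.
P_E = 268 − 2·42 − 38 = 146.
Profit = (146 − 62)·42 = 3528.

3528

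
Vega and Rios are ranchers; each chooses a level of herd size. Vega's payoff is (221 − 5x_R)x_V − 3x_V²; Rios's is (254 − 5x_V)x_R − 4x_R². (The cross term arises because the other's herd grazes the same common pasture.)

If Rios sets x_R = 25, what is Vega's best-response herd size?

Expanding Vega's payoff: 221x_V − 5x_Rx_V − 3x_V².
∂π/∂x_V = 221 − 5x_R − 6x_V = 0, so x_V = 221/6 − (5/6)x_R.
At x_R = 25: x_V = 221/6 − (5/6)·25 = 16.

16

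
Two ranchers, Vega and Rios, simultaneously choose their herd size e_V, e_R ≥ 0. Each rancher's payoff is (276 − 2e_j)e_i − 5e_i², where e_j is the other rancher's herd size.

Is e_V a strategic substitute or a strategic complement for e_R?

Vega's payoff is (276 − 2e_R)e_V − 5e_V².
∂π/∂e_V = 276 − 2e_R − 10e_V = 0, so e_V = 27.6 − 0.2e_R.
The best-response slope de_V/de_R = −0.2 < 0: the reaction function is downward-sloping, so the choices are strategic substitutes.

strategic substitutes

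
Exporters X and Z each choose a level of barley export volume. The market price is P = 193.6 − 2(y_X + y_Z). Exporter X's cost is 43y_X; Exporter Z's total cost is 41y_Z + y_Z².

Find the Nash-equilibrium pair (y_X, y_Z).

Exporter X's profit: π = y_X(193.6 − 2(y_X + y_Z)) − 43y_X.
∂π/∂y_X = 150.6 − 4y_X − 2y_Z = 0, so y_X = 37.65 − 0.5y_Z.
For Z: ∂π/∂y_Z = 152.6 − 6y_Z − 2y_X = 0 ⇒ y_Z = 763/30 − (1/3)y_X.
Solving the two reaction functions simultaneously: (1 − (−0.5)(−1/3))y_X = 37.65 − 0.5·(763/30), so (5/6)y_X = 374/15 and y_X = 29.92.
Then y_Z = 763/30 − (1/3)·29.92 = 15.46.

29.92, 15.46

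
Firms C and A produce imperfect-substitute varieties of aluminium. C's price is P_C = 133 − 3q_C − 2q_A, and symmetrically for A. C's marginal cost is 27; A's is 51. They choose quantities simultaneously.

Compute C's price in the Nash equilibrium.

71.25

Firm C's profit: π = q_C(133 − 3q_C − 2q_A) − 27q_C.
∂π/∂q_C = 106 − 6q_C − 2q_A = 0 ⇒ q_C = 53/3 − (1/3)q_A.
Similarly q_A = 41/3 − (1/3)q_C.
Plugging q_A into C's best response: q_C = 53/3 − (1/3)(41/3 − (1/3)q_C) ⇒ (8/9)q_C = 118/9, so q_C = 14.75.
Then q_A = 41/3 − (1/3)·14.75 = 8.75.
P_C = 133 − 3·14.75 − 2·8.75 = 71.25.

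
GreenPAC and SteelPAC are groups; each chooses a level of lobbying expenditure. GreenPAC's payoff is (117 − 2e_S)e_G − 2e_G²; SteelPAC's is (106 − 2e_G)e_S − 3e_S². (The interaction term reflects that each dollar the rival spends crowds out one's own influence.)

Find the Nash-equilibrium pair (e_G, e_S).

Expanding GreenPAC's payoff: 117e_G − 2e_Se_G − 2e_G².
∂π/∂e_G = 117 − 2e_S − 4e_G = 0, so e_G = 29.25 − 0.5e_S.
Likewise for SteelPAC: e_S = 53/3 − (1/3)e_G.
Plugging e_S into GreenPAC's best response: e_G = 29.25 − 0.5(53/3 − (1/3)e_G) ⇒ (5/6)e_G = 245/12, so e_G = 24.5.
Then e_S = 53/3 − (1/3)·24.5 = 9.5.

24.5, 9.5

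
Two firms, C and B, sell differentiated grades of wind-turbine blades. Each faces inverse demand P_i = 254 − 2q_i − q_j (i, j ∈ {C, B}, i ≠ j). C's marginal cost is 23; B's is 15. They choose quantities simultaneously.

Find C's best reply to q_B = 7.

56

Firm C's profit: π = q_C(254 − 2q_C − q_B) − 23q_C.
∂π/∂q_C = 231 − 4q_C − q_B = 0 ⇒ q_C = 57.75 − 0.25q_B.
At q_B = 7: q_C = 57.75 − 0.25·7 = 56.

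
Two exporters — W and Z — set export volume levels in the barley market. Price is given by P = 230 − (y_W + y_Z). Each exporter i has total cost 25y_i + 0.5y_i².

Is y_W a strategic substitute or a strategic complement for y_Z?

Exporter W's profit: π = y_W(230 − (y_W + y_Z)) − 25y_W − 0.5y_W².
∂π/∂y_W = 205 − 3y_W − y_Z = 0, so y_W = 205/3 − (1/3)y_Z.
The best-response slope dy_W/dy_Z = −1/3 < 0: the reaction function is downward-sloping, so the choices are strategic substitutes.

strategic substitutes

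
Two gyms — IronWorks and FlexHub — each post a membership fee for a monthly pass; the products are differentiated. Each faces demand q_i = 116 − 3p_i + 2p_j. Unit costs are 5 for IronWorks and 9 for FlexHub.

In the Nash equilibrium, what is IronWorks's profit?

2436.75

IronWorks's profit: π = (p_{IronWorks} − 5)(116 − 3p_{IronWorks} + 2p_{FlexHub}).
∂π/∂p_{IronWorks} = 131 − 6p_{IronWorks} + 2p_{FlexHub} = 0 ⇒ p_{IronWorks} = 131/6 + (1/3)p_{FlexHub}.
Similarly p_{FlexHub} = 143/6 + (1/3)p_{IronWorks}.
Solving the two reaction functions simultaneously: (1 − (1/3)(1/3))p_{IronWorks} = 131/6 + (1/3)·(143/6), so (8/9)p_{IronWorks} = 268/9 and p_{IronWorks} = 33.5.
Then p_{FlexHub} = 143/6 + (1/3)·33.5 = 35.
q_{IronWorks} = 116 − 3·33.5 + 2·35 = 85.5.
Profit = (33.5 − 5)·85.5 = 2436.75.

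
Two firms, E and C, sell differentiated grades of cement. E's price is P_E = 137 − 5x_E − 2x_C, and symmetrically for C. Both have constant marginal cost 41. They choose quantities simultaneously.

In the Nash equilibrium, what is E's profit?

Firm E's profit: π = x_E(137 − 5x_E − 2x_C) − 41x_E.
∂π/∂x_E = 96 − 10x_E − 2x_C = 0 ⇒ x_E = 9.6 − 0.2x_C.
Setting x_E = x_C in the reaction function: x_E = 9.6 − 0.2x_E, so x_E = 9.6 / 1.2 = 8.
P_E = 137 − 5·8 − 2·8 = 81.
Profit = (81 − 41)·8 = 320.

320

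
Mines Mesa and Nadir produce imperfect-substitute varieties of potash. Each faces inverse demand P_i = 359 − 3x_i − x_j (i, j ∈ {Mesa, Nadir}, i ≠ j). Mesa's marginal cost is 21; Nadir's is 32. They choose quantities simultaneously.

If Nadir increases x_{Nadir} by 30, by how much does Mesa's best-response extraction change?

Mine Mesa's profit: π = x_{Mesa}(359 − 3x_{Mesa} − x_{Nadir}) − 21x_{Mesa}.
∂π/∂x_{Mesa} = 338 − 6x_{Mesa} − x_{Nadir} = 0 ⇒ x_{Mesa} = 169/3 − (1/6)x_{Nadir}.
The reaction-function slope is −1/6, so a 30-unit rise in x_{Nadir} moves x_{Mesa} by −1/6 × 30 = −5. Mesa's best response falls — the actions are strategic substitutes.

-5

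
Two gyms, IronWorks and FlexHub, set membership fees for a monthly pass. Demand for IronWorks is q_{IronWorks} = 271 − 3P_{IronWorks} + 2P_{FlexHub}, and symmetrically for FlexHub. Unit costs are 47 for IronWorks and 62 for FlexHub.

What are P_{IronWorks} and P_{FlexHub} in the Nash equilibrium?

IronWorks's profit: π = (P_{IronWorks} − 47)(271 − 3P_{IronWorks} + 2P_{FlexHub}).
∂π/∂P_{IronWorks} = 412 − 6P_{IronWorks} + 2P_{FlexHub} = 0 ⇒ P_{IronWorks} = 206/3 + (1/3)P_{FlexHub}.
Similarly P_{FlexHub} = 457/6 + (1/3)P_{IronWorks}.
Plugging P_{FlexHub} into IronWorks's best response: P_{IronWorks} = 206/3 + (1/3)(457/6 + (1/3)P_{IronWorks}) ⇒ (8/9)P_{IronWorks} = 1693/18, so P_{IronWorks} = 105.8125.
Then P_{FlexHub} = 457/6 + (1/3)·105.8125 = 111.4375.

105.8125, 111.4375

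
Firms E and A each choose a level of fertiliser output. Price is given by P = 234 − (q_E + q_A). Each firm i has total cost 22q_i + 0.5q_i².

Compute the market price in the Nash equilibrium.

128

Firm E's profit: π = q_E(234 − (q_E + q_A)) − 22q_E − 0.5q_E².
∂π/∂q_E = 212 − 3q_E − q_A = 0, so q_E = 212/3 − (1/3)q_A.
The game is symmetric, so in equilibrium q_A = q_E: the reaction function gives (4/3)q_E = 212/3, hence q_E = 53.
Equilibrium price: P = 234 − 106 = 128.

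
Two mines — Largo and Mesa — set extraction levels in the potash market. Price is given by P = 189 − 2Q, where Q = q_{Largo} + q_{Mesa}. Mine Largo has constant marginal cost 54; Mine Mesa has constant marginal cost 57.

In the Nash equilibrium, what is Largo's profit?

Mine Largo's profit: π = q_{Largo}(189 − 2(q_{Largo} + q_{Mesa})) − 54q_{Largo}.
∂π/∂q_{Largo} = 135 − 4q_{Largo} − 2q_{Mesa} = 0, so q_{Largo} = 33.75 − 0.5q_{Mesa}.
By the same steps for Mesa: q_{Mesa} = 33 − 0.5q_{Largo}.
Solving the two reaction functions simultaneously: (1 − (−0.5)(−0.5))q_{Largo} = 33.75 − 0.5·33, so 0.75q_{Largo} = 17.25 and q_{Largo} = 23.
Then q_{Mesa} = 33 − 0.5·23 = 21.5.
Price P = 189 − 2·44.5 = 100.
Largo's profit: (100 − 54)·23 = 1058.

1058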